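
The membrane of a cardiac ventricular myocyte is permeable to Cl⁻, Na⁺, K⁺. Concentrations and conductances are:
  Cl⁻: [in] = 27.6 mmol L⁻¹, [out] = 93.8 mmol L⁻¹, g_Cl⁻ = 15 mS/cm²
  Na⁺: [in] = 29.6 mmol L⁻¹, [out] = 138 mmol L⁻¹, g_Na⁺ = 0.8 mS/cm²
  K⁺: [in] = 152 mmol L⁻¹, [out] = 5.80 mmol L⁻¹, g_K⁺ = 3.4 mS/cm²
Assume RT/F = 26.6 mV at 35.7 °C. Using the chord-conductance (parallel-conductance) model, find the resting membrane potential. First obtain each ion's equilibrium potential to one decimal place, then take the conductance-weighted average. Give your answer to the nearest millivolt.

-39 mV

E_Cl⁻ = (26.6/-1)·ln(93.8/27.6) = -32.5 mV
E_Na⁺ = (26.6/1)·ln(138/29.6) = 41.0 mV
E_K⁺ = (26.6/1)·ln(5.80/152) = -86.9 mV
Vm = (Σ gᵢEᵢ)/(Σ gᵢ) = (15·-32.5 + 0.8·41.0 + 3.4·-86.9) / (15 + 0.8 + 3.4)
= -750.16 / 19.2 = -39.07 mV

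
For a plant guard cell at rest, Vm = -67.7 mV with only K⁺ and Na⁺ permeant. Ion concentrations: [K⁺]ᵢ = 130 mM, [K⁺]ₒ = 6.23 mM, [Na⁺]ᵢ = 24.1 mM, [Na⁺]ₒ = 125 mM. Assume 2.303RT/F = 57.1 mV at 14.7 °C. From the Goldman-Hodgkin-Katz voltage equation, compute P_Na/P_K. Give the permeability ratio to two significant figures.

0.018

Let α = P_Na/P_K. GHK: Vm = 57.1·log₁₀[(Kₒ + α·Naₒ)/(Kᵢ + α·Naᵢ)].
10^(Vm/57.1) = 10^(-67.7/57.1) = 0.065217
So 0.065217·(Kᵢ + α·Naᵢ) = Kₒ + α·Naₒ → α = (0.065217·130.0 − 6.23) / (125.0 − 0.065217·24.1)
α = (8.478 − 6.23) / (125.0 − 1.572) = 2.248/123.4 = 0.01821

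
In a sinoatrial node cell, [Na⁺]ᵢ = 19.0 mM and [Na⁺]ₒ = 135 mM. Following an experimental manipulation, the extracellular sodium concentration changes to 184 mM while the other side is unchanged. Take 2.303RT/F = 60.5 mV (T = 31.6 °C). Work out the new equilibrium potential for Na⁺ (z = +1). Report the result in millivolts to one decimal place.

After the shift: [Na⁺]_out = 184, [Na⁺]_in = 19.0 mM.
E_new = (60.5/1)·log₁₀(184/19.0) = 60.50 · (0.9861) = 59.66 mV

59.7 mV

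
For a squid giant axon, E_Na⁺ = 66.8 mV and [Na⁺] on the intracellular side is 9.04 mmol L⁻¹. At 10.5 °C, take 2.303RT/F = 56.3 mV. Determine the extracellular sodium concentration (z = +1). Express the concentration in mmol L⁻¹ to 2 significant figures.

Nernst: E = (56.3/1) · log₁₀([out]/[in]), so log₁₀([out]/[in]) = 66.8 × 1 / 56.3 = 1.1865.
[out]/[in] = 10^(1.1865) = 15.36.
[out] = 15.36 × 9.04 = 138.9 mmol L⁻¹.

140 mmol L⁻¹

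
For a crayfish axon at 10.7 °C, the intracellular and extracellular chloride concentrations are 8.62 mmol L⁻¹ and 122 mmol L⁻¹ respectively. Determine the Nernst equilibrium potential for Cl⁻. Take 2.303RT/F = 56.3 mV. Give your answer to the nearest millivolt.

-65 mV

E = (56.3/z) · log₁₀([Cl⁻]_out/[Cl⁻]_in) with z = -1.
For an anion, dividing by z = -1 reverses the sign.
= (56.3/-1) · log₁₀(122/8.62) = -56.30 · log₁₀(14.15)
= -56.30 · (1.1509) = -64.79 mV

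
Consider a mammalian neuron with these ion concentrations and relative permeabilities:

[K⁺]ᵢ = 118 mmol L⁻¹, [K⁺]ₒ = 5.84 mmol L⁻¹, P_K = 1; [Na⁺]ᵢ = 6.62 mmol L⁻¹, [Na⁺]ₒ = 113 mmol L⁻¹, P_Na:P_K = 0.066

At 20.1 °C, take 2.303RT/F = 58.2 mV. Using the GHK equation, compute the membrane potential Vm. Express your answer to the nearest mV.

-55 mV

Vm = 58.2 · log₁₀[(Σ P·[cation]ₒ + Σ P·[anion]ᵢ) / (Σ P·[cation]ᵢ + Σ P·[anion]ₒ)]
Numerator = 1×5.84 + 0.066×113 = 13.3
Denominator = 1×118 + 0.066×6.62 = 118.4
Vm = 58.2 · log₁₀(0.11228) = 58.2 × (-0.9497) = -55.27 mV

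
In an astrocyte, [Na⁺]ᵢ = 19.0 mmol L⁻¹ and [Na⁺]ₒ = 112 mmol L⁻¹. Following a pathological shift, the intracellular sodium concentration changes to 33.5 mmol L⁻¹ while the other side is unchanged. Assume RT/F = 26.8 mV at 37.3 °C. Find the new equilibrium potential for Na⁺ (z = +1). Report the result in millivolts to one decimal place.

After the shift: [Na⁺]_out = 112, [Na⁺]_in = 33.5 mmol L⁻¹.
E_new = (26.8/1)·ln(112/33.5) = 26.80 · (1.2070) = 32.35 mV

32.3 mV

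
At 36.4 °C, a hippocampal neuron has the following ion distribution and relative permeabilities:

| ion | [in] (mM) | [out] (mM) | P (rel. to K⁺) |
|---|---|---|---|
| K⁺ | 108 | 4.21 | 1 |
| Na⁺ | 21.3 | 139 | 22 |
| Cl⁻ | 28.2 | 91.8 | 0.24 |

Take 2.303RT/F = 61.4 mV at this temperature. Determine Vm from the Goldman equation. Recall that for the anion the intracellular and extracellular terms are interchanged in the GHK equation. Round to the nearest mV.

44 mV

Vm = 61.4 · log₁₀[(Σ P·[cation]ₒ + Σ P·[anion]ᵢ) / (Σ P·[cation]ᵢ + Σ P·[anion]ₒ)]
Numerator = 1×4.21 + 22×139 + 0.24×28.2 = 3069
Denominator = 1×108 + 22×21.3 + 0.24×91.8 = 598.6
Vm = 61.4 · log₁₀(5.1267) = 61.4 × (0.7098) = 43.58 mV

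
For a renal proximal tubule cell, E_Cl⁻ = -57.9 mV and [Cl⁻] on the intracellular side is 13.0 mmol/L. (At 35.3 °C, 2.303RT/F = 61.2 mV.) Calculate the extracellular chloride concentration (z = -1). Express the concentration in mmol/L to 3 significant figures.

Nernst: E = (61.2/-1) · log₁₀([out]/[in]), so log₁₀([out]/[in]) = -57.9 × -1 / 61.2 = 0.9461.
[out]/[in] = 10^(0.9461) = 8.832.
[out] = 8.832 × 13.0 = 114.8 mmol/L.

115 mmol/L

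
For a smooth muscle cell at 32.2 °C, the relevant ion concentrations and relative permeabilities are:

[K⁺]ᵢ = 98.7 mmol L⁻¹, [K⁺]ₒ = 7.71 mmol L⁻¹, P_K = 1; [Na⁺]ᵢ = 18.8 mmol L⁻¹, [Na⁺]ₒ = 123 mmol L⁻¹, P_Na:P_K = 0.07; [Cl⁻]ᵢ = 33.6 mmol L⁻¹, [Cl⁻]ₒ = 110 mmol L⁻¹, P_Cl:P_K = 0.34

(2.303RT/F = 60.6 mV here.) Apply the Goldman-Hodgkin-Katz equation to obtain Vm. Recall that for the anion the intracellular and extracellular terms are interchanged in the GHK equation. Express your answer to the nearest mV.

Vm = 60.6 · log₁₀[(Σ P·[cation]ₒ + Σ P·[anion]ᵢ) / (Σ P·[cation]ᵢ + Σ P·[anion]ₒ)]
Numerator = 1×7.71 + 0.07×123 + 0.34×33.6 = 27.74
Denominator = 1×98.7 + 0.07×18.8 + 0.34×110 = 137.4
Vm = 60.6 · log₁₀(0.2019) = 60.6 × (-0.6949) = -42.11 mV

-42 mV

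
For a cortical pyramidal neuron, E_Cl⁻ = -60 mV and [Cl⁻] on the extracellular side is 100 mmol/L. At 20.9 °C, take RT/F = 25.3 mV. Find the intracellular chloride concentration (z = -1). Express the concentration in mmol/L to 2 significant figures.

9.3 mmol/L

Nernst: E = (25.3/-1) · ln([out]/[in]), so ln([out]/[in]) = -60.0 × -1 / 25.3 = 2.3715.
[out]/[in] = e^(2.3715) = 10.71.
[in] = 100 / 10.71 = 9.334 mmol/L.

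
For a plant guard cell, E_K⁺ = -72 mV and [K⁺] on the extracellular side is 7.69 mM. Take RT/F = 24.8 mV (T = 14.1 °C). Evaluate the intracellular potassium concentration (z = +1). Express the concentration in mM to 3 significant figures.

140 mM

Nernst: E = (24.8/1) · ln([out]/[in]), so ln([out]/[in]) = -72.0 × 1 / 24.8 = -2.9032.
[out]/[in] = e^(-2.9032) = 0.05485.
[in] = 7.69 / 0.05485 = 140.2 mM.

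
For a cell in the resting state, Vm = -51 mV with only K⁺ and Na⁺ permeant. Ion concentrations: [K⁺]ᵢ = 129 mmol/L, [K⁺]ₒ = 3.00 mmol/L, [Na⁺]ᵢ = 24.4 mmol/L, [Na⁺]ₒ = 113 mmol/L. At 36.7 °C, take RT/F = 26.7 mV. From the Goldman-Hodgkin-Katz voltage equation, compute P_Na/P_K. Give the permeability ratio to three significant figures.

Let α = P_Na/P_K. GHK: Vm = 26.7·ln[(Kₒ + α·Naₒ)/(Kᵢ + α·Naᵢ)].
e^(Vm/26.7) = e^(-51.0/26.7) = 0.14806
So 0.14806·(Kᵢ + α·Naᵢ) = Kₒ + α·Naₒ → α = (0.14806·129.0 − 3.0) / (113.0 − 0.14806·24.4)
α = (19.1 − 3.0) / (113.0 − 3.613) = 16.1/109.4 = 0.1472

0.147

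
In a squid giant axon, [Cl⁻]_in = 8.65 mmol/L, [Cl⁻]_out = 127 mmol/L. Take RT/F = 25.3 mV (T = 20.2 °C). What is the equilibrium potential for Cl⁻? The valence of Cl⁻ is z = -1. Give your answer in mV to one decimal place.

E = (25.3/z) · ln([Cl⁻]_out/[Cl⁻]_in) with z = -1.
For an anion, dividing by z = -1 reverses the sign.
= (25.3/-1) · ln(127/8.65) = -25.30 · ln(14.68)
= -25.30 · (2.6866) = -67.97 mV

-68.0 mV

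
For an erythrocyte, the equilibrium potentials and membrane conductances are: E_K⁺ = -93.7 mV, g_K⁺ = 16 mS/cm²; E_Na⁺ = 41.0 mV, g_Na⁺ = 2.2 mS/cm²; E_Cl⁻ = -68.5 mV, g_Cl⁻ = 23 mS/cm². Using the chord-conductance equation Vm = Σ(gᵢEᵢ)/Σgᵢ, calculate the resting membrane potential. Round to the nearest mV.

-72 mV

Σ gᵢEᵢ = 16·(-93.7) + 2.2·(41.0) + 23·(-68.5) = -2984.50
Σ gᵢ = 16 + 2.2 + 23 = 41.2
Vm = -2984.50 / 41.2 = -72.44 mV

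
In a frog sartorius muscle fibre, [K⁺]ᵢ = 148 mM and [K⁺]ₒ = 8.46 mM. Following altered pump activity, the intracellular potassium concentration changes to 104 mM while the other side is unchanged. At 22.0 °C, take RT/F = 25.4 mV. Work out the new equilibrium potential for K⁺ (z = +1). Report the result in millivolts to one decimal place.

-63.7 mV

After the shift: [K⁺]_out = 8.46, [K⁺]_in = 104 mM.
E_new = (25.4/1)·ln(8.46/104) = 25.40 · (-2.5090) = -63.73 mV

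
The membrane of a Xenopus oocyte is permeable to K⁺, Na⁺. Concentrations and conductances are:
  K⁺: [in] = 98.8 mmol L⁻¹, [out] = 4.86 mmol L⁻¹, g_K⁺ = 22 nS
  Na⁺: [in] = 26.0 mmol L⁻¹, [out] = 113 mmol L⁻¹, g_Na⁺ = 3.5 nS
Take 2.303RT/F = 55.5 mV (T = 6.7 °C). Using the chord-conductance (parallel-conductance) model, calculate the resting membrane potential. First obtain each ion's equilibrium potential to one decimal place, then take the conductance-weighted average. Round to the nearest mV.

-58 mV

E_K⁺ = (55.5/1)·log₁₀(4.86/98.8) = -72.6 mV
E_Na⁺ = (55.5/1)·log₁₀(113/26.0) = 35.4 mV
Vm = (Σ gᵢEᵢ)/(Σ gᵢ) = (22·-72.6 + 3.5·35.4) / (22 + 3.5)
= -1473.30 / 25.5 = -57.78 mV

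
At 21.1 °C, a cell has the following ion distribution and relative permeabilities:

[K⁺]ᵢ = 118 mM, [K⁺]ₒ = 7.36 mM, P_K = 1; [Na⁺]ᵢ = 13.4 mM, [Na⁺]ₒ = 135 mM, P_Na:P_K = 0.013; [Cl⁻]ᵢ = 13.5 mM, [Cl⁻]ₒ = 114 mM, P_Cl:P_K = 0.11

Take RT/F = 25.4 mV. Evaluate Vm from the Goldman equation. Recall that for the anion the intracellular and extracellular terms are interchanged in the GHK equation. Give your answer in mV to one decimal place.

-63.8 mV

Vm = 25.4 · ln[(Σ P·[cation]ₒ + Σ P·[anion]ᵢ) / (Σ P·[cation]ᵢ + Σ P·[anion]ₒ)]
Numerator = 1×7.36 + 0.013×135 + 0.11×13.5 = 10.6
Denominator = 1×118 + 0.013×13.4 + 0.11×114 = 130.7
Vm = 25.4 · ln(0.081093) = 25.4 × (-2.5122) = -63.81 mV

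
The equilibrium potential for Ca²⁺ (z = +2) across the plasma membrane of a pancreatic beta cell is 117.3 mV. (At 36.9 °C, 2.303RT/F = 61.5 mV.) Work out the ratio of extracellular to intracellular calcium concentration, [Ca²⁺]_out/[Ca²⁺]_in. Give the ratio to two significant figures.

log₁₀([out]/[in]) = E·z/(61.5) = 117.3 × 2 / 61.5 = 3.8146
[out]/[in] = 10^(3.8146) = 6526

6500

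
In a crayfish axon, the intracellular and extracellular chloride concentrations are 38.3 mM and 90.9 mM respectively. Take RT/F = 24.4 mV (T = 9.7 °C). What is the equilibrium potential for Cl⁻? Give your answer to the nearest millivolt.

E = (24.4/z) · ln([Cl⁻]_out/[Cl⁻]_in) with z = -1.
For an anion, dividing by z = -1 reverses the sign.
= (24.4/-1) · ln(90.9/38.3) = -24.40 · ln(2.373)
= -24.40 · (0.8643) = -21.09 mV

-21 mV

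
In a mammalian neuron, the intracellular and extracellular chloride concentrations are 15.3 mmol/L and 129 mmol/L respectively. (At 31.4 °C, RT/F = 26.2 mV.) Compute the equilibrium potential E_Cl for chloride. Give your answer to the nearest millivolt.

-56 mV

E = (26.2/z) · ln([Cl⁻]_out/[Cl⁻]_in) with z = -1.
For an anion, dividing by z = -1 reverses the sign.
= (26.2/-1) · ln(129/15.3) = -26.20 · ln(8.431)
= -26.20 · (2.1320) = -55.86 mV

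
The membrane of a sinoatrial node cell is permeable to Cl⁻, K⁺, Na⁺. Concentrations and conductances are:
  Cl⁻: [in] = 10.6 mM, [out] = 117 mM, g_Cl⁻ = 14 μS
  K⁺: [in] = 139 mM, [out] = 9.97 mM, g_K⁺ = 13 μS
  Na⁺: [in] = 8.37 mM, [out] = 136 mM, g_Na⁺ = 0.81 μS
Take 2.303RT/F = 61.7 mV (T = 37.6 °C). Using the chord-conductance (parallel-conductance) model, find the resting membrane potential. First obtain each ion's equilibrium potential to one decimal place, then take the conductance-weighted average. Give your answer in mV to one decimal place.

E_Cl⁻ = (61.7/-1)·log₁₀(117/10.6) = -64.3 mV
E_K⁺ = (61.7/1)·log₁₀(9.97/139) = -70.6 mV
E_Na⁺ = (61.7/1)·log₁₀(136/8.37) = 74.7 mV
Vm = (Σ gᵢEᵢ)/(Σ gᵢ) = (14·-64.3 + 13·-70.6 + 0.81·74.7) / (14 + 13 + 0.81)
= -1757.49 / 27.81 = -63.20 mV

-63.2 mV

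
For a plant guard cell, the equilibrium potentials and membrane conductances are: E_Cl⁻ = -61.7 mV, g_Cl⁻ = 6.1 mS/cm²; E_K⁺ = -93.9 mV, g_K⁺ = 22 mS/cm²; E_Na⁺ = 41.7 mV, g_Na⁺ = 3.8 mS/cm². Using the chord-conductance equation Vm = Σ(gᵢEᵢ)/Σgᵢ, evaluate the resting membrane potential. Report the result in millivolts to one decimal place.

Σ gᵢEᵢ = 6.1·(-61.7) + 22·(-93.9) + 3.8·(41.7) = -2283.71
Σ gᵢ = 6.1 + 22 + 3.8 = 31.9
Vm = -2283.71 / 31.9 = -71.59 mV

-71.6 mV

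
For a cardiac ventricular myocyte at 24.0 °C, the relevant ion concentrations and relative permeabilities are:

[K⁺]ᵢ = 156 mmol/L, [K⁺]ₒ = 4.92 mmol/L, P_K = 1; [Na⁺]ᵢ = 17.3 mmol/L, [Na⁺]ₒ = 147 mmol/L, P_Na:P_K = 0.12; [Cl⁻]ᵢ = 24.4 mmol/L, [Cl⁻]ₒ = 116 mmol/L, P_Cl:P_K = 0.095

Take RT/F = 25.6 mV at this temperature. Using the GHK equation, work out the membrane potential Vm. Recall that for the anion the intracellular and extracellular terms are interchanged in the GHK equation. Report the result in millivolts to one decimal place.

-49.1 mV

Vm = 25.6 · ln[(Σ P·[cation]ₒ + Σ P·[anion]ᵢ) / (Σ P·[cation]ᵢ + Σ P·[anion]ₒ)]
Numerator = 1×4.92 + 0.12×147 + 0.095×24.4 = 24.88
Denominator = 1×156 + 0.12×17.3 + 0.095×116 = 169.1
Vm = 25.6 · ln(0.14712) = 25.6 × (-1.9165) = -49.06 mV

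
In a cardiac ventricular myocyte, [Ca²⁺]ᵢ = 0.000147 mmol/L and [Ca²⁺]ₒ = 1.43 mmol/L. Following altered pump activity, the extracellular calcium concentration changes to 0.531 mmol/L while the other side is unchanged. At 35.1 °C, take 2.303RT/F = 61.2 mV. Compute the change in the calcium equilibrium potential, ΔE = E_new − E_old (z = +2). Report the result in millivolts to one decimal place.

-13.2 mV

E_old = (61.2/2)·log₁₀(1.43/0.000147) = 122.03 mV
E_new = (61.2/2)·log₁₀(0.531/0.000147) = 108.87 mV
ΔE = 108.87 − (122.03) = -13.17 mV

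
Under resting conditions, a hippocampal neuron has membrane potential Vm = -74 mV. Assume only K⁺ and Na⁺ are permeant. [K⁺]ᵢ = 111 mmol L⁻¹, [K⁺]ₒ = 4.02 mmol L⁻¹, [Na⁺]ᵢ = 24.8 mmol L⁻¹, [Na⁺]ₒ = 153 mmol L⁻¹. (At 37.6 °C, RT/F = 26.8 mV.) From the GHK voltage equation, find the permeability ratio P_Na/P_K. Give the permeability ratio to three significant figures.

0.0198

Let α = P_Na/P_K. GHK: Vm = 26.8·ln[(Kₒ + α·Naₒ)/(Kᵢ + α·Naᵢ)].
e^(Vm/26.8) = e^(-74.0/26.8) = 0.063216
So 0.063216·(Kᵢ + α·Naᵢ) = Kₒ + α·Naₒ → α = (0.063216·111.0 − 4.02) / (153.0 − 0.063216·24.8)
α = (7.017 − 4.02) / (153.0 − 1.568) = 2.997/151.4 = 0.01979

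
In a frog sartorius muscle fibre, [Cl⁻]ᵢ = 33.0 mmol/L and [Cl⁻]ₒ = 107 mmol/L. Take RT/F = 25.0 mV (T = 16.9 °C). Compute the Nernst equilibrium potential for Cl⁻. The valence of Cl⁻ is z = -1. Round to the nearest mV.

-29 mV

E = (25.0/z) · ln([Cl⁻]_out/[Cl⁻]_in) with z = -1.
For an anion, dividing by z = -1 reverses the sign.
= (25.0/-1) · ln(107/33.0) = -25.00 · ln(3.242)
= -25.00 · (1.1763) = -29.41 mV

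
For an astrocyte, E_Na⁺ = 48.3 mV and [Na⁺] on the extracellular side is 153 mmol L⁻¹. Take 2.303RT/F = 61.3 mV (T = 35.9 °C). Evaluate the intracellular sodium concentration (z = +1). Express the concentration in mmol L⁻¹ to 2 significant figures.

Nernst: E = (61.3/1) · log₁₀([out]/[in]), so log₁₀([out]/[in]) = 48.3 × 1 / 61.3 = 0.7879.
[out]/[in] = 10^(0.7879) = 6.137.
[in] = 153 / 6.137 = 24.93 mmol L⁻¹.

25 mmol L⁻¹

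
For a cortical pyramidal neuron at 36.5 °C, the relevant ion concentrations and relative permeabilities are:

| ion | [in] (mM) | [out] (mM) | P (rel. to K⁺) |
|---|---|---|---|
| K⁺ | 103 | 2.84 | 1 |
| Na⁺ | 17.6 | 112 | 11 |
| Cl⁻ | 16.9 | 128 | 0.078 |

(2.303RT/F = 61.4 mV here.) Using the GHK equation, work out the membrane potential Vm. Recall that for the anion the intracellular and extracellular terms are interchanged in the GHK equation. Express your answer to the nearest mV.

37 mV

Vm = 61.4 · log₁₀[(Σ P·[cation]ₒ + Σ P·[anion]ᵢ) / (Σ P·[cation]ᵢ + Σ P·[anion]ₒ)]
Numerator = 1×2.84 + 11×112 + 0.078×16.9 = 1236
Denominator = 1×103 + 11×17.6 + 0.078×128 = 306.6
Vm = 61.4 · log₁₀(4.032) = 61.4 × (0.6055) = 37.18 mV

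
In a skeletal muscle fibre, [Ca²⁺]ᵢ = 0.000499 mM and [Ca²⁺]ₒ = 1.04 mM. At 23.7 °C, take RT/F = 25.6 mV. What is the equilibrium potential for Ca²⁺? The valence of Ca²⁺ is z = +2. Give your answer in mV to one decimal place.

97.8 mV

E = (25.6/z) · ln([Ca²⁺]_out/[Ca²⁺]_in) with z = +2.
= (25.6/2) · ln(1.04/0.000499) = 12.80 · ln(2084)
= 12.80 · (7.6421) = 97.82 mV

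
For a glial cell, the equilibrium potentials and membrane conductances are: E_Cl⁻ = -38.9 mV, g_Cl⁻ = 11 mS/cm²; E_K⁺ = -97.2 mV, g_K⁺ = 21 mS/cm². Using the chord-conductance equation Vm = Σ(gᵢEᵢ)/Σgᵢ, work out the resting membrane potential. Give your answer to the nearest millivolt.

Σ gᵢEᵢ = 11·(-38.9) + 21·(-97.2) = -2469.10
Σ gᵢ = 11 + 21 = 32
Vm = -2469.10 / 32 = -77.16 mV

-77 mV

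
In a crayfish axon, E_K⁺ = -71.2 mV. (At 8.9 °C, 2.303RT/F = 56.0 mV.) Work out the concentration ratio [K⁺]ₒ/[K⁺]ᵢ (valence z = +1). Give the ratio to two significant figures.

log₁₀([out]/[in]) = E·z/(56.0) = -71.2 × 1 / 56.0 = -1.2714
[out]/[in] = 10^(-1.2714) = 0.05353

0.054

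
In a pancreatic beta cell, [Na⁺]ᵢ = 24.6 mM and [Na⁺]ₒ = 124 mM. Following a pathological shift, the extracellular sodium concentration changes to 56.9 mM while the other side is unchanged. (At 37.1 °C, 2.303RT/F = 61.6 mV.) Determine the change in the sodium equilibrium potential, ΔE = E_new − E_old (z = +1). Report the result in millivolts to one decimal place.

E_old = (61.6/1)·log₁₀(124/24.6) = 43.27 mV
E_new = (61.6/1)·log₁₀(56.9/24.6) = 22.43 mV
ΔE = 22.43 − (43.27) = -20.84 mV

-20.8 mV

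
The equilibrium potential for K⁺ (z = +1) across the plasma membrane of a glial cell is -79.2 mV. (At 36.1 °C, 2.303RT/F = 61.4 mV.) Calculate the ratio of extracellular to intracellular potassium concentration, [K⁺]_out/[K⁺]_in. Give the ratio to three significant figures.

0.0513

log₁₀([out]/[in]) = E·z/(61.4) = -79.2 × 1 / 61.4 = -1.2899
[out]/[in] = 10^(-1.2899) = 0.0513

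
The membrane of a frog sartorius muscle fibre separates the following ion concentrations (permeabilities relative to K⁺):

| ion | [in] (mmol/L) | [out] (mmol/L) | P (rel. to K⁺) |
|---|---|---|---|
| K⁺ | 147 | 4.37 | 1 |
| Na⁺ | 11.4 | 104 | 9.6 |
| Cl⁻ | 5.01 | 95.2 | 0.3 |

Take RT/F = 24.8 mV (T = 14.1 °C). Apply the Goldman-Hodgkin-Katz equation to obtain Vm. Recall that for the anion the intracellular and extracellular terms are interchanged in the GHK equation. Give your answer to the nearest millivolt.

31 mV

Vm = 24.8 · ln[(Σ P·[cation]ₒ + Σ P·[anion]ᵢ) / (Σ P·[cation]ᵢ + Σ P·[anion]ₒ)]
Numerator = 1×4.37 + 9.6×104 + 0.3×5.01 = 1004
Denominator = 1×147 + 9.6×11.4 + 0.3×95.2 = 285
Vm = 24.8 · ln(3.5238) = 24.8 × (1.2595) = 31.24 mV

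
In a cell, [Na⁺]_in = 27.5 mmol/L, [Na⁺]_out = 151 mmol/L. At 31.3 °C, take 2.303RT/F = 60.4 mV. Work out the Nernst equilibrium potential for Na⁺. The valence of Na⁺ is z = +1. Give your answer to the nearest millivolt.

E = (60.4/z) · log₁₀([Na⁺]_out/[Na⁺]_in) with z = +1.
= (60.4/1) · log₁₀(151/27.5) = 60.40 · log₁₀(5.491)
= 60.40 · (0.7396) = 44.67 mV

45 mV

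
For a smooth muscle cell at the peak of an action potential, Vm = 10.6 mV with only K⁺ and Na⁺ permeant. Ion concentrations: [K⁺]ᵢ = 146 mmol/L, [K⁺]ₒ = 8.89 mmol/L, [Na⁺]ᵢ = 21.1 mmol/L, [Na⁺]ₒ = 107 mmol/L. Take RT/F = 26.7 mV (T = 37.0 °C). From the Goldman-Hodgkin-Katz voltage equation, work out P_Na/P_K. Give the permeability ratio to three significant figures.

2.75

Let α = P_Na/P_K. GHK: Vm = 26.7·ln[(Kₒ + α·Naₒ)/(Kᵢ + α·Naᵢ)].
e^(Vm/26.7) = e^(10.6/26.7) = 1.4874
So 1.4874·(Kᵢ + α·Naᵢ) = Kₒ + α·Naₒ → α = (1.4874·146.0 − 8.89) / (107.0 − 1.4874·21.1)
α = (217.2 − 8.89) / (107.0 − 31.38) = 208.3/75.62 = 2.754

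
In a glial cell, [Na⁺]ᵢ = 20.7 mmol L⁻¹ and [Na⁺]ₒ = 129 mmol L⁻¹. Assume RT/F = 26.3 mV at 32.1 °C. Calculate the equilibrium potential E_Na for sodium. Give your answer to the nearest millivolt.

E = (26.3/z) · ln([Na⁺]_out/[Na⁺]_in) with z = +1.
= (26.3/1) · ln(129/20.7) = 26.30 · ln(6.232)
= 26.30 · (1.8297) = 48.12 mV

48 mV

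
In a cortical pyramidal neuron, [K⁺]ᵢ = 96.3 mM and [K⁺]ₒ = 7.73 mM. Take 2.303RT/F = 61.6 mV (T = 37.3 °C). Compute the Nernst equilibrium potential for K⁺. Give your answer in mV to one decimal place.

E = (61.6/z) · log₁₀([K⁺]_out/[K⁺]_in) with z = +1.
= (61.6/1) · log₁₀(7.73/96.3) = 61.60 · log₁₀(0.08027)
= 61.60 · (-1.0954) = -67.48 mV

-67.5 mV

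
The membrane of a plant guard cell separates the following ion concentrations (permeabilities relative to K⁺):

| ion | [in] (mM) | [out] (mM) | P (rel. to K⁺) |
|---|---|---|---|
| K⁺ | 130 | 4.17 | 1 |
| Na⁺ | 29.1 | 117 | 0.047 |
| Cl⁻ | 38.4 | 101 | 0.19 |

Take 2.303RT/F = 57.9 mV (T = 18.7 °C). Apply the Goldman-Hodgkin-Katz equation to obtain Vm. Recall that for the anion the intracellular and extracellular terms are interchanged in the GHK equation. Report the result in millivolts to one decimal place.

-54.9 mV

Vm = 57.9 · log₁₀[(Σ P·[cation]ₒ + Σ P·[anion]ᵢ) / (Σ P·[cation]ᵢ + Σ P·[anion]ₒ)]
Numerator = 1×4.17 + 0.047×117 + 0.19×38.4 = 16.96
Denominator = 1×130 + 0.047×29.1 + 0.19×101 = 150.6
Vm = 57.9 · log₁₀(0.11268) = 57.9 × (-0.9481) = -54.90 mV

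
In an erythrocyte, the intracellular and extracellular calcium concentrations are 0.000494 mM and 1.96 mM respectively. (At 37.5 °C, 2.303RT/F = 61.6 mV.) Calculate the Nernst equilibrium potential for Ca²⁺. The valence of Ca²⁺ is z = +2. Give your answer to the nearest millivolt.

E = (61.6/z) · log₁₀([Ca²⁺]_out/[Ca²⁺]_in) with z = +2.
= (61.6/2) · log₁₀(1.96/0.000494) = 30.80 · log₁₀(3968)
= 30.80 · (3.5985) = 110.83 mV

111 mV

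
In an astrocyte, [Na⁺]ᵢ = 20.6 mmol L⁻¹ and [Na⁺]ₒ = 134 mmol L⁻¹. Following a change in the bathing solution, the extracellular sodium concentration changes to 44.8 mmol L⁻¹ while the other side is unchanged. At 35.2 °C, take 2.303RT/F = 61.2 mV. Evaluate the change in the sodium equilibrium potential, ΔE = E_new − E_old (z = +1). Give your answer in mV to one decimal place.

E_old = (61.2/1)·log₁₀(134/20.6) = 49.77 mV
E_new = (61.2/1)·log₁₀(44.8/20.6) = 20.65 mV
ΔE = 20.65 − (49.77) = -29.12 mV

-29.1 mV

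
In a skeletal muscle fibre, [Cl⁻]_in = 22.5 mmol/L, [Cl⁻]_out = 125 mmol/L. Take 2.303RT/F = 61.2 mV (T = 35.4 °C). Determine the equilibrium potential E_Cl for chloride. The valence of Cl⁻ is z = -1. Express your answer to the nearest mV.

E = (61.2/z) · log₁₀([Cl⁻]_out/[Cl⁻]_in) with z = -1.
For an anion, dividing by z = -1 reverses the sign.
= (61.2/-1) · log₁₀(125/22.5) = -61.20 · log₁₀(5.556)
= -61.20 · (0.7447) = -45.58 mV

-46 mV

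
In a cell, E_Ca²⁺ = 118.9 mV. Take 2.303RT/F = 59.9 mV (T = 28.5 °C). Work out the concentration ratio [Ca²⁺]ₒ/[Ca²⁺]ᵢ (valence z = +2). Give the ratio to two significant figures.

log₁₀([out]/[in]) = E·z/(59.9) = 118.9 × 2 / 59.9 = 3.9699
[out]/[in] = 10^(3.9699) = 9331

9300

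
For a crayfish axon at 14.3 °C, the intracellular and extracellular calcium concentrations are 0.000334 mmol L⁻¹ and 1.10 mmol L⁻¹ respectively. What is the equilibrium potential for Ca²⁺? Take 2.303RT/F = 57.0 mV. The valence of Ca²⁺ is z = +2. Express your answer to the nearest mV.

100 mV

E = (57.0/z) · log₁₀([Ca²⁺]_out/[Ca²⁺]_in) with z = +2.
= (57.0/2) · log₁₀(1.10/0.000334) = 28.50 · log₁₀(3293)
= 28.50 · (3.5176) = 100.25 mV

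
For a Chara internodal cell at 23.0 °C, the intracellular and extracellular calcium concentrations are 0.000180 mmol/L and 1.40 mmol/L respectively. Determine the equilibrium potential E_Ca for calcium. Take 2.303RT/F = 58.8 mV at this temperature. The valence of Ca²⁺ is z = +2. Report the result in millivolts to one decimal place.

114.4 mV

E = (58.8/z) · log₁₀([Ca²⁺]_out/[Ca²⁺]_in) with z = +2.
= (58.8/2) · log₁₀(1.40/0.000180) = 29.40 · log₁₀(7778)
= 29.40 · (3.8909) = 114.39 mV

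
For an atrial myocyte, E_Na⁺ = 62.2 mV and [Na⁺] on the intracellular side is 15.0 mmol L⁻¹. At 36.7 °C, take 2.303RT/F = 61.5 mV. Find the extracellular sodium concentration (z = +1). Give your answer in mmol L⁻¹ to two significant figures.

Nernst: E = (61.5/1) · log₁₀([out]/[in]), so log₁₀([out]/[in]) = 62.2 × 1 / 61.5 = 1.0114.
[out]/[in] = 10^(1.0114) = 10.27.
[out] = 10.27 × 15.0 = 154 mmol L⁻¹.

150 mmol L⁻¹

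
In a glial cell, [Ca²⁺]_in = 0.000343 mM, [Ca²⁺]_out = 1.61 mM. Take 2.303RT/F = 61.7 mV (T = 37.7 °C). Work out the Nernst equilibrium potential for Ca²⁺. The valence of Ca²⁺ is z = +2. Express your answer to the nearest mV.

113 mV

E = (61.7/z) · log₁₀([Ca²⁺]_out/[Ca²⁺]_in) with z = +2.
= (61.7/2) · log₁₀(1.61/0.000343) = 30.85 · log₁₀(4694)
= 30.85 · (3.6715) = 113.27 mV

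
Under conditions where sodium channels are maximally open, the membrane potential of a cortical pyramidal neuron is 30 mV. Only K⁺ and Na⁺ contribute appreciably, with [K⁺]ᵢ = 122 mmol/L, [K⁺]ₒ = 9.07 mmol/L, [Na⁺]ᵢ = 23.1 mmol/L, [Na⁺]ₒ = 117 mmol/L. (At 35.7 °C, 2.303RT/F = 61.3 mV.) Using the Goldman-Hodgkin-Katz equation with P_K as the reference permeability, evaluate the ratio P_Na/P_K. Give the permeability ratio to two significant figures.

Let α = P_Na/P_K. GHK: Vm = 61.3·log₁₀[(Kₒ + α·Naₒ)/(Kᵢ + α·Naᵢ)].
10^(Vm/61.3) = 10^(30.0/61.3) = 3.086
So 3.086·(Kᵢ + α·Naᵢ) = Kₒ + α·Naₒ → α = (3.086·122.0 − 9.07) / (117.0 − 3.086·23.1)
α = (376.5 − 9.07) / (117.0 − 71.29) = 367.4/45.71 = 8.038

8.0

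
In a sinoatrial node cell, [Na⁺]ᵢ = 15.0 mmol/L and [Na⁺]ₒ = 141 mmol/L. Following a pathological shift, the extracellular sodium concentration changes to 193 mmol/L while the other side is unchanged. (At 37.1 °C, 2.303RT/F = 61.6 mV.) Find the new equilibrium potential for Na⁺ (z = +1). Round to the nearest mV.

68 mV

After the shift: [Na⁺]_out = 193, [Na⁺]_in = 15.0 mmol/L.
E_new = (61.6/1)·log₁₀(193/15.0) = 61.60 · (1.1095) = 68.34 mV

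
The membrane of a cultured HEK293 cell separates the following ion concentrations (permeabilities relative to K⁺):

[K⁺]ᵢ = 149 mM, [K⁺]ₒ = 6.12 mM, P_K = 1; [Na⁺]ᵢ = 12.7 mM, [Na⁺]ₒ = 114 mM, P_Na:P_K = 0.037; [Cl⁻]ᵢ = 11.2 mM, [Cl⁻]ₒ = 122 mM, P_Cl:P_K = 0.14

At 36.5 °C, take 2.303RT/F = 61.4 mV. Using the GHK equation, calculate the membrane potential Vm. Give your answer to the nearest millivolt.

Vm = 61.4 · log₁₀[(Σ P·[cation]ₒ + Σ P·[anion]ᵢ) / (Σ P·[cation]ᵢ + Σ P·[anion]ₒ)]
Numerator = 1×6.12 + 0.037×114 + 0.14×11.2 = 11.91
Denominator = 1×149 + 0.037×12.7 + 0.14×122 = 166.5
Vm = 61.4 · log₁₀(0.071486) = 61.4 × (-1.1458) = -70.35 mV

-70 mV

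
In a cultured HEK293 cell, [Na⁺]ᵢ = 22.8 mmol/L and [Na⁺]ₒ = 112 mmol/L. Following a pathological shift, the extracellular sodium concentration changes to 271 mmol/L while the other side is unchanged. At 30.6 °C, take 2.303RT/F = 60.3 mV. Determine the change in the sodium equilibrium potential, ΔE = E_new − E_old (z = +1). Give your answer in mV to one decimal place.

23.1 mV

E_old = (60.3/1)·log₁₀(112/22.8) = 41.68 mV
E_new = (60.3/1)·log₁₀(271/22.8) = 64.82 mV
ΔE = 64.82 − (41.68) = 23.14 mV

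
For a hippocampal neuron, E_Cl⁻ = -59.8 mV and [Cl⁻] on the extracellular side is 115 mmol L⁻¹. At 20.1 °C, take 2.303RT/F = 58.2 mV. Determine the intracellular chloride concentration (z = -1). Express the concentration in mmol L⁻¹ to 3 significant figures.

Nernst: E = (58.2/-1) · log₁₀([out]/[in]), so log₁₀([out]/[in]) = -59.8 × -1 / 58.2 = 1.0275.
[out]/[in] = 10^(1.0275) = 10.65.
[in] = 115 / 10.65 = 10.79 mmol L⁻¹.

10.8 mmol L⁻¹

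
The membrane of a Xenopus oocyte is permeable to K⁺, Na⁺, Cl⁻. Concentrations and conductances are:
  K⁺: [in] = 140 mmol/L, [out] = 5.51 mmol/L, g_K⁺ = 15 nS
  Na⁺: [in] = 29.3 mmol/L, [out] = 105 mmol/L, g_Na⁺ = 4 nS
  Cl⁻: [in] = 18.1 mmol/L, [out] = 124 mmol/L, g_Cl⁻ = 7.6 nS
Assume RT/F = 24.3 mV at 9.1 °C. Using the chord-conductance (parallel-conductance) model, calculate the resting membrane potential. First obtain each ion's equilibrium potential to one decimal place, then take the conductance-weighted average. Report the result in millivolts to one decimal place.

-53.0 mV

E_K⁺ = (24.3/1)·ln(5.51/140) = -78.6 mV
E_Na⁺ = (24.3/1)·ln(105/29.3) = 31.0 mV
E_Cl⁻ = (24.3/-1)·ln(124/18.1) = -46.8 mV
Vm = (Σ gᵢEᵢ)/(Σ gᵢ) = (15·-78.6 + 4·31.0 + 7.6·-46.8) / (15 + 4 + 7.6)
= -1410.68 / 26.6 = -53.03 mV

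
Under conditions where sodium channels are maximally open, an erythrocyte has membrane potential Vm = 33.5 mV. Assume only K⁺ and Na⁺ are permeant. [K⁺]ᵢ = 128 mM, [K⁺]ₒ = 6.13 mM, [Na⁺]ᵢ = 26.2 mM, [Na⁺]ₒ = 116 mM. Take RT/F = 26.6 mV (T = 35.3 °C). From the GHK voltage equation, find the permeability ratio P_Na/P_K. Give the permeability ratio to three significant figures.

18.8

Let α = P_Na/P_K. GHK: Vm = 26.6·ln[(Kₒ + α·Naₒ)/(Kᵢ + α·Naᵢ)].
e^(Vm/26.6) = e^(33.5/26.6) = 3.5233
So 3.5233·(Kᵢ + α·Naᵢ) = Kₒ + α·Naₒ → α = (3.5233·128.0 − 6.13) / (116.0 − 3.5233·26.2)
α = (451 − 6.13) / (116.0 − 92.31) = 444.9/23.69 = 18.78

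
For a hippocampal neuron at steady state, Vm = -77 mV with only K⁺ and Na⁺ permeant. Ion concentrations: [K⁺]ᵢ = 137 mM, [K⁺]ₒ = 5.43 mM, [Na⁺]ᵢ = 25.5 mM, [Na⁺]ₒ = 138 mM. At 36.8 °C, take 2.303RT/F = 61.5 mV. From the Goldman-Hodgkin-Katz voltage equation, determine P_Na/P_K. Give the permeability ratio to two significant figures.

0.016

Let α = P_Na/P_K. GHK: Vm = 61.5·log₁₀[(Kₒ + α·Naₒ)/(Kᵢ + α·Naᵢ)].
10^(Vm/61.5) = 10^(-77.0/61.5) = 0.055972
So 0.055972·(Kᵢ + α·Naᵢ) = Kₒ + α·Naₒ → α = (0.055972·137.0 − 5.43) / (138.0 − 0.055972·25.5)
α = (7.668 − 5.43) / (138.0 − 1.427) = 2.238/136.6 = 0.01639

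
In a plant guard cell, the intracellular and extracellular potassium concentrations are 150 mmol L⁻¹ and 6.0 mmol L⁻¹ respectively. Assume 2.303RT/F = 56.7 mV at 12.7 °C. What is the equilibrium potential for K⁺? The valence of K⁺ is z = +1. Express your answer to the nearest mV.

E = (56.7/z) · log₁₀([K⁺]_out/[K⁺]_in) with z = +1.
= (56.7/1) · log₁₀(6.0/150) = 56.70 · log₁₀(0.04)
= 56.70 · (-1.3979) = -79.26 mV

-79 mV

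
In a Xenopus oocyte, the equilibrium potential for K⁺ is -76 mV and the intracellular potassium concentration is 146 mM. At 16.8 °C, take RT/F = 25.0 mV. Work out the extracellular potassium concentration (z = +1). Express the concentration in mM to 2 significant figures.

Nernst: E = (25.0/1) · ln([out]/[in]), so ln([out]/[in]) = -76.0 × 1 / 25.0 = -3.0400.
[out]/[in] = e^(-3.0400) = 0.04783.
[out] = 0.04783 × 146 = 6.984 mM.

7.0 mM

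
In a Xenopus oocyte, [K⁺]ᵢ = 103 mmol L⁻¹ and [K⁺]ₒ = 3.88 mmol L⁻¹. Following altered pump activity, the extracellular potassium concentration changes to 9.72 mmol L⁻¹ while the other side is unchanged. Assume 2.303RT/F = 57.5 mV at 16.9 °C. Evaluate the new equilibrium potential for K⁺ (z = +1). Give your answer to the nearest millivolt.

After the shift: [K⁺]_out = 9.72, [K⁺]_in = 103 mmol L⁻¹.
E_new = (57.5/1)·log₁₀(9.72/103) = 57.50 · (-1.0252) = -58.95 mV

-59 mV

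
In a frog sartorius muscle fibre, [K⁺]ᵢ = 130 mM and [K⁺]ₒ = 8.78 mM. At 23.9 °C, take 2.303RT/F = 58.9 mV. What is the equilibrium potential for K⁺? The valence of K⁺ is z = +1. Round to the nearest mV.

E = (58.9/z) · log₁₀([K⁺]_out/[K⁺]_in) with z = +1.
= (58.9/1) · log₁₀(8.78/130) = 58.90 · log₁₀(0.06754)
= 58.90 · (-1.1704) = -68.94 mV

-69 mV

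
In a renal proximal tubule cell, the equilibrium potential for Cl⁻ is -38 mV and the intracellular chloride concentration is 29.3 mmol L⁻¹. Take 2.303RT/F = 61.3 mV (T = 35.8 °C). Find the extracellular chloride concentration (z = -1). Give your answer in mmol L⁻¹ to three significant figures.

Nernst: E = (61.3/-1) · log₁₀([out]/[in]), so log₁₀([out]/[in]) = -38.0 × -1 / 61.3 = 0.6199.
[out]/[in] = 10^(0.6199) = 4.168.
[out] = 4.168 × 29.3 = 122.1 mmol L⁻¹.

122 mmol L⁻¹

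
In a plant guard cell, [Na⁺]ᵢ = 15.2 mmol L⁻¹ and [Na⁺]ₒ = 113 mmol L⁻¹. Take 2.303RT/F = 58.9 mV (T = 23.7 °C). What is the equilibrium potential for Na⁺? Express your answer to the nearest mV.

51 mV

E = (58.9/z) · log₁₀([Na⁺]_out/[Na⁺]_in) with z = +1.
= (58.9/1) · log₁₀(113/15.2) = 58.90 · log₁₀(7.434)
= 58.90 · (0.8712) = 51.32 mV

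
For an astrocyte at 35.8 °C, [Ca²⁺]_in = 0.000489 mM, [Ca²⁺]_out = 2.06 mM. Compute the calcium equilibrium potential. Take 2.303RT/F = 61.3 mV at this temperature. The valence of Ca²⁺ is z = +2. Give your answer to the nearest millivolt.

111 mV

E = (61.3/z) · log₁₀([Ca²⁺]_out/[Ca²⁺]_in) with z = +2.
= (61.3/2) · log₁₀(2.06/0.000489) = 30.65 · log₁₀(4213)
= 30.65 · (3.6246) = 111.09 mV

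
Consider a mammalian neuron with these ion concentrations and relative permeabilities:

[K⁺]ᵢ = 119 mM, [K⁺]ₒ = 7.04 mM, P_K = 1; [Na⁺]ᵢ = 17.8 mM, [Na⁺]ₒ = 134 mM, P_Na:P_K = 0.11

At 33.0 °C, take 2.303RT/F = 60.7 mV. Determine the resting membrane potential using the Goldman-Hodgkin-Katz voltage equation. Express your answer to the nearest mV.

Vm = 60.7 · log₁₀[(Σ P·[cation]ₒ + Σ P·[anion]ᵢ) / (Σ P·[cation]ᵢ + Σ P·[anion]ₒ)]
Numerator = 1×7.04 + 0.11×134 = 21.78
Denominator = 1×119 + 0.11×17.8 = 121
Vm = 60.7 · log₁₀(0.18006) = 60.7 × (-0.7446) = -45.20 mV

-45 mV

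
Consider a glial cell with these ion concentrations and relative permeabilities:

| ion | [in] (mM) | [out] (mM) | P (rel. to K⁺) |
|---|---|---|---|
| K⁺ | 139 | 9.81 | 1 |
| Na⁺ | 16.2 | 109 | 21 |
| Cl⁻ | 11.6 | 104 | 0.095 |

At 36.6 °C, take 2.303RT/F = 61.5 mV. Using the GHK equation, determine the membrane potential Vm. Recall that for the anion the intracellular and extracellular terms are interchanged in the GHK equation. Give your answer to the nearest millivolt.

41 mV

Vm = 61.5 · log₁₀[(Σ P·[cation]ₒ + Σ P·[anion]ᵢ) / (Σ P·[cation]ᵢ + Σ P·[anion]ₒ)]
Numerator = 1×9.81 + 21×109 + 0.095×11.6 = 2300
Denominator = 1×139 + 21×16.2 + 0.095×104 = 489.1
Vm = 61.5 · log₁₀(4.7025) = 61.5 × (0.6723) = 41.35 mV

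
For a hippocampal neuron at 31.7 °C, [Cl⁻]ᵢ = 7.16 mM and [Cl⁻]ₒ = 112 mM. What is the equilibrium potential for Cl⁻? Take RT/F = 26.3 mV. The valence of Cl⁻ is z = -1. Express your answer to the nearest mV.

E = (26.3/z) · ln([Cl⁻]_out/[Cl⁻]_in) with z = -1.
For an anion, dividing by z = -1 reverses the sign.
= (26.3/-1) · ln(112/7.16) = -26.30 · ln(15.64)
= -26.30 · (2.7500) = -72.32 mV

-72 mV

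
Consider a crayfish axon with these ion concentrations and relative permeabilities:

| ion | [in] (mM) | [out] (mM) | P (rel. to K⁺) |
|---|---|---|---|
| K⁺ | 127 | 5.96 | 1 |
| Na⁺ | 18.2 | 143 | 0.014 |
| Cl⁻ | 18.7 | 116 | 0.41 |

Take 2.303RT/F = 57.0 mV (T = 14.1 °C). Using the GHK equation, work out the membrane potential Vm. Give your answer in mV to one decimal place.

-59.8 mV

Vm = 57.0 · log₁₀[(Σ P·[cation]ₒ + Σ P·[anion]ᵢ) / (Σ P·[cation]ᵢ + Σ P·[anion]ₒ)]
Numerator = 1×5.96 + 0.014×143 + 0.41×18.7 = 15.63
Denominator = 1×127 + 0.014×18.2 + 0.41×116 = 174.8
Vm = 57.0 · log₁₀(0.089403) = 57.0 × (-1.0486) = -59.77 mV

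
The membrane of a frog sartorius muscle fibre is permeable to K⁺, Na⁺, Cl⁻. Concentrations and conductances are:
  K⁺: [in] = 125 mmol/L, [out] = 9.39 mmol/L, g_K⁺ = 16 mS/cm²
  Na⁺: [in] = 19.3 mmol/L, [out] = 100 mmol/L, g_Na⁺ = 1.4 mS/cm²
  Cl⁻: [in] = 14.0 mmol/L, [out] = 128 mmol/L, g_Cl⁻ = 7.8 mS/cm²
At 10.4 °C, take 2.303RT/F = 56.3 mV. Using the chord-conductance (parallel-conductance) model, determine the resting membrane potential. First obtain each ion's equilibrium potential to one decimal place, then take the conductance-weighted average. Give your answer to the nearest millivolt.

-55 mV

E_K⁺ = (56.3/1)·log₁₀(9.39/125) = -63.3 mV
E_Na⁺ = (56.3/1)·log₁₀(100/19.3) = 40.2 mV
E_Cl⁻ = (56.3/-1)·log₁₀(128/14.0) = -54.1 mV
Vm = (Σ gᵢEᵢ)/(Σ gᵢ) = (16·-63.3 + 1.4·40.2 + 7.8·-54.1) / (16 + 1.4 + 7.8)
= -1378.50 / 25.2 = -54.70 mV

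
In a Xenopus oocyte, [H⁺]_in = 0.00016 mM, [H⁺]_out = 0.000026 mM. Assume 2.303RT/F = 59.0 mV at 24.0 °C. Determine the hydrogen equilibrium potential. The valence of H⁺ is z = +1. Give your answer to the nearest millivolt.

-47 mV

E = (59.0/z) · log₁₀([H⁺]_out/[H⁺]_in) with z = +1.
= (59.0/1) · log₁₀(0.000026/0.00016) = 59.00 · log₁₀(0.1625)
= 59.00 · (-0.7891) = -46.56 mV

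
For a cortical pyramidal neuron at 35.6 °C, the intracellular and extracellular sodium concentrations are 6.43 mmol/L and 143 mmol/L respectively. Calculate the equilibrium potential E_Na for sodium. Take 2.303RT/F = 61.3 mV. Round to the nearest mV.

E = (61.3/z) · log₁₀([Na⁺]_out/[Na⁺]_in) with z = +1.
= (61.3/1) · log₁₀(143/6.43) = 61.30 · log₁₀(22.24)
= 61.30 · (1.3471) = 82.58 mV

83 mV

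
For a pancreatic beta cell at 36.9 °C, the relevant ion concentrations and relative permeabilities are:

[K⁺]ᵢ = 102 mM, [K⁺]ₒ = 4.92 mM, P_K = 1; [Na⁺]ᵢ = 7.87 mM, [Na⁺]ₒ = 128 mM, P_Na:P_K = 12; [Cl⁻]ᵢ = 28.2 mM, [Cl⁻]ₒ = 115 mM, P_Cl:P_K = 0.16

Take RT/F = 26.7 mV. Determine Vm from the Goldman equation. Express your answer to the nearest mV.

53 mV

Vm = 26.7 · ln[(Σ P·[cation]ₒ + Σ P·[anion]ᵢ) / (Σ P·[cation]ᵢ + Σ P·[anion]ₒ)]
Numerator = 1×4.92 + 12×128 + 0.16×28.2 = 1545
Denominator = 1×102 + 12×7.87 + 0.16×115 = 214.8
Vm = 26.7 · ln(7.1934) = 26.7 × (1.9732) = 52.68 mV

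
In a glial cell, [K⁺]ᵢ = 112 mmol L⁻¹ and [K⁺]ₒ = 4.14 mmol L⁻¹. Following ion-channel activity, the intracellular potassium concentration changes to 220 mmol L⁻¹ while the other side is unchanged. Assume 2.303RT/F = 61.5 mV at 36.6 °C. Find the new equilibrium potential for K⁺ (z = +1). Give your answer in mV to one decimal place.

After the shift: [K⁺]_out = 4.14, [K⁺]_in = 220 mmol L⁻¹.
E_new = (61.5/1)·log₁₀(4.14/220) = 61.50 · (-1.7254) = -106.11 mV

-106.1 mV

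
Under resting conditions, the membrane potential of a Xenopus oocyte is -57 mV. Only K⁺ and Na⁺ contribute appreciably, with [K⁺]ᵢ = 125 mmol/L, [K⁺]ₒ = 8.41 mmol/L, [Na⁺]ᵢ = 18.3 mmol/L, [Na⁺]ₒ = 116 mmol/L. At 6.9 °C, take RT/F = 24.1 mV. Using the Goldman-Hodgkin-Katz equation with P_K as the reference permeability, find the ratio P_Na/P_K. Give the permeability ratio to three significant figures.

Let α = P_Na/P_K. GHK: Vm = 24.1·ln[(Kₒ + α·Naₒ)/(Kᵢ + α·Naᵢ)].
e^(Vm/24.1) = e^(-57.0/24.1) = 0.093936
So 0.093936·(Kᵢ + α·Naᵢ) = Kₒ + α·Naₒ → α = (0.093936·125.0 − 8.41) / (116.0 − 0.093936·18.3)
α = (11.74 − 8.41) / (116.0 − 1.719) = 3.332/114.3 = 0.02916

0.0292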